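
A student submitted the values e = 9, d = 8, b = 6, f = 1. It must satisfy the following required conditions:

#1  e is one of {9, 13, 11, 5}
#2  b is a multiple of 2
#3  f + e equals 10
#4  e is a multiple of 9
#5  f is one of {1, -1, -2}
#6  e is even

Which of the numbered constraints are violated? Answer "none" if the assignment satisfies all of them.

#1 e = 9 is in {9, 13, 11, 5} — satisfied.
#2 6 / 2 = 3, so 2 divides 6 — satisfied.
#3 f + e = 1 + 9 = 10 — satisfied.
#4 9 / 9 = 1, so 9 divides 9 — satisfied.
#5 f = 1 is in {1, -1, -2} — satisfied.
#6 e = 9 is odd — violated.

Violated: 6.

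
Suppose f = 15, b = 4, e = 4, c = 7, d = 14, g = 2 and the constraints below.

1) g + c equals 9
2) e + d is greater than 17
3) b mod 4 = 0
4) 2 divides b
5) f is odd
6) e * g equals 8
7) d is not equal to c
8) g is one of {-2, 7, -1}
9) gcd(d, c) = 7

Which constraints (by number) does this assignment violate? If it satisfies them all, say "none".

1) g + c = 2 + 7 = 9 — holds.
2) e + d = 4 + 14 = 18; 18 > 17 — holds.
3) 4 mod 4 = 0 — holds.
4) 4 / 2 = 2, so 2 divides 4 — holds.
5) f = 15 is odd — holds.
6) e * g = 4 * 2 = 8 — holds.
7) d = 14, c = 7; distinct — holds.
8) g = 2 is not in {-2, 7, -1} — fails.
9) gcd(14, 7) = 7 — holds.

The assignment fails constraint 8.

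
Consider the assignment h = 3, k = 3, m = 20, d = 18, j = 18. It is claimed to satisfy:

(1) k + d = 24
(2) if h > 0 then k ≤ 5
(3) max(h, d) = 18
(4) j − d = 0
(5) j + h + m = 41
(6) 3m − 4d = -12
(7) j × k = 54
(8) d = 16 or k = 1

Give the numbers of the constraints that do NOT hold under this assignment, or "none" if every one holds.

(1) k + d = 3 + 18 = 21, not 24 — violated.
(2) h = 3 > 0, so we need k ≤ 5; k = 3 ≤ 5 — satisfied.
(3) max(3, 18) = 18 — satisfied.
(4) j − d = 18 − 18 = 0 — satisfied.
(5) j + h + m = 18 + 3 + 20 = 41 — satisfied.
(6) 3m − 4d = 3(20) − 4(18) = -12 — satisfied.
(7) j × k = 18 × 3 = 54 — satisfied.
(8) d = 18 ≠ 16 and k = 3 ≠ 1; both disjuncts false — violated.

Constraints 1 and 8 are violated.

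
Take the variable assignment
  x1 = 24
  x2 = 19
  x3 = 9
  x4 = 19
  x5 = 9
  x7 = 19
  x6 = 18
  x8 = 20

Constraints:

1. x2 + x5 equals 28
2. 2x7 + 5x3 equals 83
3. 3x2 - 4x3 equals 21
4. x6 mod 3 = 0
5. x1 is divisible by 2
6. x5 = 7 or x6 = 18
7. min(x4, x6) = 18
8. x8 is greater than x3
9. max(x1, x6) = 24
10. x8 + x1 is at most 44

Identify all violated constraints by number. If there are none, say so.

1. x2 + x5 = 19 + 9 = 28 — holds.
2. 2x7 + 5x3 = 2(19) + 5(9) = 83 — holds.
3. 3x2 - 4x3 = 3(19) - 4(9) = 21 — holds.
4. 18 mod 3 = 0 — holds.
5. 24 / 2 = 12, so 2 divides 24 — holds.
6. x5 = 9 ≠ 7, but x6 = 18 = 18 (second disjunct) — holds.
7. min(19, 18) = 18 — holds.
8. x8 = 20, x3 = 9; 20 > 9 — holds.
9. max(24, 18) = 24 — holds.
10. x8 + x1 = 20 + 24 = 44; 44 ≤ 44 — holds.

Yes — all constraints hold.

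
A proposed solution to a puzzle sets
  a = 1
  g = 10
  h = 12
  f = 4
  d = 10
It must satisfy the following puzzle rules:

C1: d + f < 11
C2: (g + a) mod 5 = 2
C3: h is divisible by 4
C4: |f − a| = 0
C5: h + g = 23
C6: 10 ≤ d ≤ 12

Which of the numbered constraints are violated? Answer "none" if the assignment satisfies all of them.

The assignment fails constraints 1, 2, 4, and 5.

C1: d + f = 10 + 4 = 14; 14 ≥ 11, bound 11 not met  FAIL
C2: g + a = 11; 11 mod 5 = 1, not 2  FAIL
C3: 12 / 4 = 3, so 4 divides 12  OK
C4: |4 − 1| = 3, not 0  FAIL
C5: h + g = 12 + 10 = 22, not 23  FAIL
C6: d = 10 lies in [10, 12]  OK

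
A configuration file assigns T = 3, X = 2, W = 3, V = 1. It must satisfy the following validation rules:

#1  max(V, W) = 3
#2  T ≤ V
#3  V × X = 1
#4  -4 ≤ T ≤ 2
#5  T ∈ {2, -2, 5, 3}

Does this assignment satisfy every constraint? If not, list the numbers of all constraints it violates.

#1 max(1, 3) = 3  ✓
#2 T = 3, V = 1; 3 > 1 (want ≤)  ✗
#3 V × X = 1 × 2 = 2, not 1  ✗
#4 T = 3 is outside [-4, 2]  ✗
#5 T = 3 is in {2, -2, 5, 3}  ✓

No — constraints 2, 3, 4 are not satisfied.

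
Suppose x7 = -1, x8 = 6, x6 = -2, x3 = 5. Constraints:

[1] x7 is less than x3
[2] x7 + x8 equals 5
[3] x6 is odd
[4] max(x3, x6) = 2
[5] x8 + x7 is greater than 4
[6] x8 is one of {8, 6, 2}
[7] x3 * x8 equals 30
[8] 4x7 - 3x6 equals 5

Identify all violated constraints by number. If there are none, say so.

Violated: 3, 4, and 8.

[1] x7 = -1, x3 = 5; -1 < 5 — holds.
[2] x7 + x8 = -1 + 6 = 5 — holds.
[3] x6 = -2 is even — does not hold.
[4] max(5, -2) = 5, not 2 — does not hold.
[5] x8 + x7 = 6 + (-1) = 5; 5 > 4 — holds.
[6] x8 = 6 is in {8, 6, 2} — holds.
[7] x3 * x8 = 5 * 6 = 30 — holds.
[8] 4x7 - 3x6 = 4(-1) - 3(-2) = 2, not 5 — does not hold.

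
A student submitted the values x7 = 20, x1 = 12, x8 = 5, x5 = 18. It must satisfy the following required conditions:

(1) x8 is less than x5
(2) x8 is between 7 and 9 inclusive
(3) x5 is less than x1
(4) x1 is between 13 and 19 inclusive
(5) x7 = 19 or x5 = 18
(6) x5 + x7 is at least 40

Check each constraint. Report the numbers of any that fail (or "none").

No — constraints 2, 3, 4, and 6 are not satisfied.

(1) x8 = 5, x5 = 18; 5 < 18 — holds.
(2) x8 = 5 is outside [7, 9] — does not hold.
(3) x5 = 18, x1 = 12; 18 ≥ 12 (want <) — does not hold.
(4) x1 = 12 is outside [13, 19] — does not hold.
(5) x7 = 20 ≠ 19, but x5 = 18 = 18 (second disjunct) — holds.
(6) x5 + x7 = 18 + 20 = 38; 38 < 40, bound 40 not met — does not hold.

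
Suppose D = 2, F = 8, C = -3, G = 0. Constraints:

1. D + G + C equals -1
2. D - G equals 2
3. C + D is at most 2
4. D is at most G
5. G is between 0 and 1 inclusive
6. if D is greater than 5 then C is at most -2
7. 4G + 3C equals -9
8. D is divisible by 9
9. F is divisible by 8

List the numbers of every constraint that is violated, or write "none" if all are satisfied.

1. D + G + C = 2 + 0 + (-3) = -1  OK
2. D - G = 2 - 0 = 2  OK
3. C + D = -3 + 2 = -1; -1 ≤ 2  OK
4. D = 2, G = 0; 2 > 0 (want ≤)  FAIL
5. G = 0 lies in [0, 1]  OK
6. D = 2, not > 5; antecedent false, conditional vacuously true  OK
7. 4G + 3C = 4(0) + 3(-3) = -9  OK
8. 2 = 9*0 + 2, so 9 does not divide 2  FAIL
9. 8 / 8 = 1, so 8 divides 8  OK

The assignment fails constraints 4, 8.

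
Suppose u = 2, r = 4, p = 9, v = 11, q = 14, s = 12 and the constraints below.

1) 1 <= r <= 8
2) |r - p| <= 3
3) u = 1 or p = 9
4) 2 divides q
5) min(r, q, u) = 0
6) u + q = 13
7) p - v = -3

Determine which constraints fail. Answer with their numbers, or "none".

1) r = 4 lies in [1, 8] — satisfied.
2) |4 - 9| = 5; 5 > 3, exceeds bound 3 — violated.
3) u = 2 ≠ 1, but p = 9 = 9 (second disjunct) — satisfied.
4) 14 / 2 = 7, so 2 divides 14 — satisfied.
5) min(4, 14, 2) = 2, not 0 — violated.
6) u + q = 2 + 14 = 16, not 13 — violated.
7) p - v = 9 - 11 = -2, not -3 — violated.

Constraints 2, 5, 6, and 7 do not hold.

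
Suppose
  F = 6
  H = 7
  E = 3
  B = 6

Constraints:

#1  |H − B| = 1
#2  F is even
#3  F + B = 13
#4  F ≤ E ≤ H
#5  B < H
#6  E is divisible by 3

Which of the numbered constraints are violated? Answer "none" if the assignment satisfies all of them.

#1 |7 − 6| = 1 — OK.
#2 F = 6 is even — OK.
#3 F + B = 6 + 6 = 12, not 13 — violated.
#4 values 6, 3, 7; F = 6 is not ≤ E = 3 — violated.
#5 B = 6, H = 7; 6 < 7 — OK.
#6 3 / 3 = 1, so 3 divides 3 — OK.

No — constraints 3 and 4 are not satisfied.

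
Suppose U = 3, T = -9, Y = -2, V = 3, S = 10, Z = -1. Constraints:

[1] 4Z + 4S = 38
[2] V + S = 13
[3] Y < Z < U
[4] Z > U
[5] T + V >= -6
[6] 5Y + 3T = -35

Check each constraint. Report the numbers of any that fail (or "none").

No — constraints 1, 4, 6 are not satisfied.

[1] 4Z + 4S = 4(-1) + 4(10) = 36, not 38  ✗
[2] V + S = 3 + 10 = 13  ✓
[3] values -2 < -1 < 3  ✓
[4] Z = -1, U = 3; -1 ≤ 3 (want >)  ✗
[5] T + V = -9 + 3 = -6; -6 ≥ -6  ✓
[6] 5Y + 3T = 5(-2) + 3(-9) = -37, not -35  ✗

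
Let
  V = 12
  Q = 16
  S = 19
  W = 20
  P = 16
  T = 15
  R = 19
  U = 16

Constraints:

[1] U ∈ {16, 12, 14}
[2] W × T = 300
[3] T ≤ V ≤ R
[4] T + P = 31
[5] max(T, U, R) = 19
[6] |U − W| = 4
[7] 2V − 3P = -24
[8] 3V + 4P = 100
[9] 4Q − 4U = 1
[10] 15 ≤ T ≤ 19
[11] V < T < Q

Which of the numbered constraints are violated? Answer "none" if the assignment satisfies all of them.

[1] U = 16 is in {16, 12, 14} — OK.
[2] W × T = 20 × 15 = 300 — OK.
[3] values 15, 12, 19; T = 15 is not ≤ V = 12 — violated.
[4] T + P = 15 + 16 = 31 — OK.
[5] max(15, 16, 19) = 19 — OK.
[6] |16 − 20| = 4 — OK.
[7] 2V − 3P = 2(12) − 3(16) = -24 — OK.
[8] 3V + 4P = 3(12) + 4(16) = 100 — OK.
[9] 4Q − 4U = 4(16) − 4(16) = 0, not 1 — violated.
[10] T = 15 lies in [15, 19] — OK.
[11] values 12 < 15 < 16 — OK.

Constraints 3, 9 do not hold.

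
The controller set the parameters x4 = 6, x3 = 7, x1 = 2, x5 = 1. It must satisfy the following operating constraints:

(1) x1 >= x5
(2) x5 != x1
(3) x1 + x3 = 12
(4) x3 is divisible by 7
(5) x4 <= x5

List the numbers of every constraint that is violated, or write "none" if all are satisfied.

(1) x1 = 2, x5 = 1; 2 ≥ 1 — holds.
(2) x5 = 1, x1 = 2; distinct — holds.
(3) x1 + x3 = 2 + 7 = 9, not 12 — fails.
(4) 7 / 7 = 1, so 7 divides 7 — holds.
(5) x4 = 6, x5 = 1; 6 > 1 (want ≤) — fails.

Constraints 3 and 5 are violated.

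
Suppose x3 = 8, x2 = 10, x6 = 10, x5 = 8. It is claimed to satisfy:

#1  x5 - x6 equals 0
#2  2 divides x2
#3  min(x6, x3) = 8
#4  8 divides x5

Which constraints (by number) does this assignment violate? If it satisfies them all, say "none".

#1 x5 - x6 = 8 - 10 = -2, not 0  fails
#2 10 / 2 = 5, so 2 divides 10  holds
#3 min(10, 8) = 8  holds
#4 8 / 8 = 1, so 8 divides 8  holds

The assignment fails constraint 1.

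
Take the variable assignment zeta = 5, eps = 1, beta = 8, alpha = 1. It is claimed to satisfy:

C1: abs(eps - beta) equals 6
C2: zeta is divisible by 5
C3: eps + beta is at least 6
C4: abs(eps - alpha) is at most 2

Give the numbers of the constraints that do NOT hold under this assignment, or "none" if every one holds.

Violated: 1.

C1: abs(1 - 8) = 7, not 6 — violated.
C2: 5 / 5 = 1, so 5 divides 5 — satisfied.
C3: eps + beta = 1 + 8 = 9; 9 ≥ 6 — satisfied.
C4: abs(1 - 1) = 0; 0 ≤ 2 — satisfied.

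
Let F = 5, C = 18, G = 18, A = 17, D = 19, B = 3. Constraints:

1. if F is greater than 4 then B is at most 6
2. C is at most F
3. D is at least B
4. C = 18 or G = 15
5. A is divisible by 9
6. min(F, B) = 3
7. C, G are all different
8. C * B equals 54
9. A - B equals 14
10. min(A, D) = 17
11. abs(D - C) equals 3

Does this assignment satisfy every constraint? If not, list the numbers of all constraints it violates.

The assignment fails constraints 2, 5, 7, 11.

1. F = 5 > 4, so we need B ≤ 6; B = 3 ≤ 6  yes
2. C = 18, F = 5; 18 > 5 (want ≤)  no
3. D = 19, B = 3; 19 ≥ 3  yes
4. C = 18 = 18 (first disjunct)  yes
5. 17 = 9*1 + 8, so 9 does not divide 17  no
6. min(5, 3) = 3  yes
7. C = G = 18, not all different  no
8. C * B = 18 * 3 = 54  yes
9. A - B = 17 - 3 = 14  yes
10. min(17, 19) = 17  yes
11. abs(19 - 18) = 1, not 3  no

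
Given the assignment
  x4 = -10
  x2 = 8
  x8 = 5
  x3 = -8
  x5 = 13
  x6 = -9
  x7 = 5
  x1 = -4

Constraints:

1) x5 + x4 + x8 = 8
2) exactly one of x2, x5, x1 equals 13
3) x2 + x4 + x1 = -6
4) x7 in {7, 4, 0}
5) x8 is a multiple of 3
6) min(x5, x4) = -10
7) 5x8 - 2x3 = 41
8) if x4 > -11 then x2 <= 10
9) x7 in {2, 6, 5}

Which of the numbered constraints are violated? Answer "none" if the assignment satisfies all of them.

Constraints 4 and 5 do not hold.

1) x5 + x4 + x8 = 13 + (-10) + 5 = 8 — satisfied.
2) x2=8, x5=13, x1=-4; 1 of them equals 13 — satisfied.
3) x2 + x4 + x1 = 8 + (-10) + (-4) = -6 — satisfied.
4) x7 = 5 is not in {7, 4, 0} — violated.
5) 5 = 3*1 + 2, so 3 does not divide 5 — violated.
6) min(13, -10) = -10 — satisfied.
7) 5x8 - 2x3 = 5(5) - 2(-8) = 41 — satisfied.
8) x4 = -10 > -11, so we need x2 ≤ 10; x2 = 8 ≤ 10 — satisfied.
9) x7 = 5 is in {2, 6, 5} — satisfied.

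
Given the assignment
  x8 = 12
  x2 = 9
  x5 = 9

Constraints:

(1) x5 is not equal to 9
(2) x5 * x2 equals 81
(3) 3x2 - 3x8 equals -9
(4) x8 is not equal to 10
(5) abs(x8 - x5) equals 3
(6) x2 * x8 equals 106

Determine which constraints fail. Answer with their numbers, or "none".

(1) x5 = 9, but 9 is required to differ  ✘
(2) x5 * x2 = 9 * 9 = 81  ✔
(3) 3x2 - 3x8 = 3(9) - 3(12) = -9  ✔
(4) x8 = 12, and 12 ≠ 10  ✔
(5) abs(12 - 9) = 3  ✔
(6) x2 * x8 = 9 * 12 = 108, not 106  ✘

Constraints 1 and 6 are violated.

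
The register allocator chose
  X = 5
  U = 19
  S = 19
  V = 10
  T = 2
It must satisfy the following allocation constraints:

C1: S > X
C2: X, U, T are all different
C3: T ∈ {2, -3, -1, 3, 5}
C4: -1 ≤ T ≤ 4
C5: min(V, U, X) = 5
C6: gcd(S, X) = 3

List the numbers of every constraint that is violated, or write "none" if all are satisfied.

Violated: 6.

C1: S = 19, X = 5; 19 > 5 — OK.
C2: values 5, 19, 2 are pairwise distinct — OK.
C3: T = 2 is in {2, -3, -1, 3, 5} — OK.
C4: T = 2 lies in [-1, 4] — OK.
C5: min(10, 19, 5) = 5 — OK.
C6: gcd(19, 5) = 1, not 3 — violated.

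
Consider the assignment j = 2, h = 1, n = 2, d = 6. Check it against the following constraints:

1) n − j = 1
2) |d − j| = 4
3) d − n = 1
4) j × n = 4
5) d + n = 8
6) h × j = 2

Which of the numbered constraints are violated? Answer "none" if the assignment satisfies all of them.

Constraints 1 and 3 are violated.

1) n − j = 2 − 2 = 0, not 1  fails
2) |6 − 2| = 4  holds
3) d − n = 6 − 2 = 4, not 1  fails
4) j × n = 2 × 2 = 4  holds
5) d + n = 6 + 2 = 8  holds
6) h × j = 1 × 2 = 2  holds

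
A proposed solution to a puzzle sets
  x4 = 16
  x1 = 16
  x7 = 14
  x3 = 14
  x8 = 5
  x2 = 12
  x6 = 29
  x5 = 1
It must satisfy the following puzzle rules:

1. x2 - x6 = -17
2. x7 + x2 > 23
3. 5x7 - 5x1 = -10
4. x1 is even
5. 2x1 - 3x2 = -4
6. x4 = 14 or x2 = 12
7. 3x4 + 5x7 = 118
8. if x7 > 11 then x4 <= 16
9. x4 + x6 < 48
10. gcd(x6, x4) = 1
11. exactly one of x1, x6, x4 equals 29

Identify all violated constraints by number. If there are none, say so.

1. x2 - x6 = 12 - 29 = -17 — satisfied.
2. x7 + x2 = 14 + 12 = 26; 26 > 23 — satisfied.
3. 5x7 - 5x1 = 5(14) - 5(16) = -10 — satisfied.
4. x1 = 16 is even — satisfied.
5. 2x1 - 3x2 = 2(16) - 3(12) = -4 — satisfied.
6. x4 = 16 ≠ 14, but x2 = 12 = 12 (second disjunct) — satisfied.
7. 3x4 + 5x7 = 3(16) + 5(14) = 118 — satisfied.
8. x7 = 14 > 11, so we need x4 ≤ 16; x4 = 16 ≤ 16 — satisfied.
9. x4 + x6 = 16 + 29 = 45; 45 < 48 — satisfied.
10. gcd(29, 16) = 1 — satisfied.
11. x1=16, x6=29, x4=16; 1 of them equals 29 — satisfied.

The assignment satisfies every constraint.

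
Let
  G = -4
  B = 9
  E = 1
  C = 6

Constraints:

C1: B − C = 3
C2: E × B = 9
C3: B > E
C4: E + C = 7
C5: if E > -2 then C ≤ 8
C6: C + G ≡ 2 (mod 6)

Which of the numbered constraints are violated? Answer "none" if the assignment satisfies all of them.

C1: B − C = 9 − 6 = 3 — satisfied.
C2: E × B = 1 × 9 = 9 — satisfied.
C3: B = 9, E = 1; 9 > 1 — satisfied.
C4: E + C = 1 + 6 = 7 — satisfied.
C5: E = 1 > -2, so we need C ≤ 8; C = 6 ≤ 8 — satisfied.
C6: C + G = 2; 2 mod 6 = 2 — satisfied.

No violations.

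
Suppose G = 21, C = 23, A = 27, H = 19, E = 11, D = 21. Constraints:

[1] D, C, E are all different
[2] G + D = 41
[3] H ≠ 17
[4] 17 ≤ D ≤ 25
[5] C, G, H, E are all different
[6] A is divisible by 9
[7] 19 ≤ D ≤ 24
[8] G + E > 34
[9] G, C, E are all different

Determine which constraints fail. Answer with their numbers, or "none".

[1] values 21, 23, 11 are pairwise distinct  ✔
[2] G + D = 21 + 21 = 42, not 41  ✘
[3] H = 19, and 19 ≠ 17  ✔
[4] D = 21 lies in [17, 25]  ✔
[5] values 23, 21, 19, 11 are pairwise distinct  ✔
[6] 27 / 9 = 3, so 9 divides 27  ✔
[7] D = 21 lies in [19, 24]  ✔
[8] G + E = 21 + 11 = 32; 32 ≤ 34, bound 34 not met  ✘
[9] values 21, 23, 11 are pairwise distinct  ✔

Constraints 2 and 8 are violated.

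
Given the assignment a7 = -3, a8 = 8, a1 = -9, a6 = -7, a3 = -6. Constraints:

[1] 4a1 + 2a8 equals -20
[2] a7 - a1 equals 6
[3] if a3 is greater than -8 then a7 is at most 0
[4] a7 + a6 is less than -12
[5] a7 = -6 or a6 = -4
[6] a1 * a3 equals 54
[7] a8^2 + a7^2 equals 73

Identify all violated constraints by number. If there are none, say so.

Constraints 4 and 5 are violated.

[1] 4a1 + 2a8 = 4(-9) + 2(8) = -20 — holds.
[2] a7 - a1 = -3 - (-9) = 6 — holds.
[3] a3 = -6 > -8, so we need a7 ≤ 0; a7 = -3 ≤ 0 — holds.
[4] a7 + a6 = -3 + (-7) = -10; -10 ≥ -12, bound -12 not met — does not hold.
[5] a7 = -3 ≠ -6 and a6 = -7 ≠ -4; both disjuncts false — does not hold.
[6] a1 * a3 = -9 * (-6) = 54 — holds.
[7] a8^2 + a7^2 = 8^2 + (-3)^2 = 64 + 9 = 73 — holds.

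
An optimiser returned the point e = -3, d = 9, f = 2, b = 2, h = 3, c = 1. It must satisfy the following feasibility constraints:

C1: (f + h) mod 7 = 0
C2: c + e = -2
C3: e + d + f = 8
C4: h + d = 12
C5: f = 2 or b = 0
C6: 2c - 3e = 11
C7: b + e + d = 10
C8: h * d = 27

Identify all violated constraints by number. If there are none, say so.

No — constraints 1 and 7 are not satisfied.

C1: f + h = 5; 5 mod 7 = 5, not 0 — violated.
C2: c + e = 1 + (-3) = -2 — OK.
C3: e + d + f = -3 + 9 + 2 = 8 — OK.
C4: h + d = 3 + 9 = 12 — OK.
C5: f = 2 = 2 (first disjunct) — OK.
C6: 2c - 3e = 2(1) - 3(-3) = 11 — OK.
C7: b + e + d = 2 + (-3) + 9 = 8, not 10 — violated.
C8: h * d = 3 * 9 = 27 — OK.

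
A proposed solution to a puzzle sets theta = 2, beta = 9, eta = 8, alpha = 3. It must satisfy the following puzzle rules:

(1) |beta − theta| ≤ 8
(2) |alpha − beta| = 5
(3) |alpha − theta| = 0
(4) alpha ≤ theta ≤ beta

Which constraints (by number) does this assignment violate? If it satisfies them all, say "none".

The assignment fails constraints 2, 3, and 4.

(1) |9 − 2| = 7; 7 ≤ 8 — satisfied.
(2) |3 − 9| = 6, not 5 — violated.
(3) |3 − 2| = 1, not 0 — violated.
(4) values 3, 2, 9; alpha = 3 is not ≤ theta = 2 — violated.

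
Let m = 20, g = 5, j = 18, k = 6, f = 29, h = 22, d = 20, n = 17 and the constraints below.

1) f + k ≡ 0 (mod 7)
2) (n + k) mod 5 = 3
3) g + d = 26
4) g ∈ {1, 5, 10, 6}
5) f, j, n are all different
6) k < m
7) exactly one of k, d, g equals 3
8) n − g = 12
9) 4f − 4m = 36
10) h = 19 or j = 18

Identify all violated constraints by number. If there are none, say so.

1) f + k = 35; 35 mod 7 = 0 — holds.
2) n + k = 23; 23 mod 5 = 3 — holds.
3) g + d = 5 + 20 = 25, not 26 — does not hold.
4) g = 5 is in {1, 5, 10, 6} — holds.
5) values 29, 18, 17 are pairwise distinct — holds.
6) k = 6, m = 20; 6 < 20 — holds.
7) k=6, d=20, g=5; 0 of them equal 3, not exactly one — does not hold.
8) n − g = 17 − 5 = 12 — holds.
9) 4f − 4m = 4(29) − 4(20) = 36 — holds.
10) h = 22 ≠ 19, but j = 18 = 18 (second disjunct) — holds.

The assignment fails constraints 3, 7.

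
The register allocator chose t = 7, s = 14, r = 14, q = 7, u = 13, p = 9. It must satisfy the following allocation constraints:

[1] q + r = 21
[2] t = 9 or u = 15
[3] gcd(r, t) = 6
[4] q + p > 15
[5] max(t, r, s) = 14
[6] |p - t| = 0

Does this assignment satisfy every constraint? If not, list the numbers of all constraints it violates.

[1] q + r = 7 + 14 = 21 — holds.
[2] t = 7 ≠ 9 and u = 13 ≠ 15; both disjuncts false — fails.
[3] gcd(14, 7) = 7, not 6 — fails.
[4] q + p = 7 + 9 = 16; 16 > 15 — holds.
[5] max(7, 14, 14) = 14 — holds.
[6] |9 - 7| = 2, not 0 — fails.

No — constraints 2, 3, and 6 are not satisfied.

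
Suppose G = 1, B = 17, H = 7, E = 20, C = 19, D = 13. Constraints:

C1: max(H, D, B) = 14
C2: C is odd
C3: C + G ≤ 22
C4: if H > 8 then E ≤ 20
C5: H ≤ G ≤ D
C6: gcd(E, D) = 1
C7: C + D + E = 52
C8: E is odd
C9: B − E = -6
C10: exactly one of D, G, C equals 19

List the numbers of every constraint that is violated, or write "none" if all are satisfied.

The assignment fails constraints 1, 5, 8, 9.

C1: max(7, 13, 17) = 17, not 14  FAIL
C2: C = 19 is odd  OK
C3: C + G = 19 + 1 = 20; 20 ≤ 22  OK
C4: H = 7, not > 8; antecedent false, conditional vacuously true  OK
C5: values 7, 1, 13; H = 7 is not ≤ G = 1  FAIL
C6: gcd(20, 13) = 1  OK
C7: C + D + E = 19 + 13 + 20 = 52  OK
C8: E = 20 is even  FAIL
C9: B − E = 17 − 20 = -3, not -6  FAIL
C10: D=13, G=1, C=19; 1 of them equals 19  OK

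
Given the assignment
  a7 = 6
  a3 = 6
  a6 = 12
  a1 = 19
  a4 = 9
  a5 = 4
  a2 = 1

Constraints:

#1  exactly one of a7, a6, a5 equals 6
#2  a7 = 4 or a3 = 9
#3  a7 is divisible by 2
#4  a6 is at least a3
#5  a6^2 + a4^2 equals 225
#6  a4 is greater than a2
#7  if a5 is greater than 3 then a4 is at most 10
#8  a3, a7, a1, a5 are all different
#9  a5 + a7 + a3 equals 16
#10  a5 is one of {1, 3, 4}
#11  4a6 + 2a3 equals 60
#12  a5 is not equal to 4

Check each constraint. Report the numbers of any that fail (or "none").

Constraints 2, 8, and 12 are violated.

#1 a7=6, a6=12, a5=4; 1 of them equals 6  OK
#2 a7 = 6 ≠ 4 and a3 = 6 ≠ 9; both disjuncts false  FAIL
#3 6 / 2 = 3, so 2 divides 6  OK
#4 a6 = 12, a3 = 6; 12 ≥ 6  OK
#5 a6^2 + a4^2 = 12^2 + 9^2 = 144 + 81 = 225  OK
#6 a4 = 9, a2 = 1; 9 > 1  OK
#7 a5 = 4 > 3, so we need a4 ≤ 10; a4 = 9 ≤ 10  OK
#8 a3 = a7 = 6, not all different  FAIL
#9 a5 + a7 + a3 = 4 + 6 + 6 = 16  OK
#10 a5 = 4 is in {1, 3, 4}  OK
#11 4a6 + 2a3 = 4(12) + 2(6) = 60  OK
#12 a5 = 4, but 4 is required to differ  FAIL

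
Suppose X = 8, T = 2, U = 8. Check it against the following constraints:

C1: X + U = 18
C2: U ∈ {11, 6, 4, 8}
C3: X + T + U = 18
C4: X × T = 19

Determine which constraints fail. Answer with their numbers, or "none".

Violated: 1 and 4.

C1: X + U = 8 + 8 = 16, not 18 — violated.
C2: U = 8 is in {11, 6, 4, 8} — OK.
C3: X + T + U = 8 + 2 + 8 = 18 — OK.
C4: X × T = 8 × 2 = 16, not 19 — violated.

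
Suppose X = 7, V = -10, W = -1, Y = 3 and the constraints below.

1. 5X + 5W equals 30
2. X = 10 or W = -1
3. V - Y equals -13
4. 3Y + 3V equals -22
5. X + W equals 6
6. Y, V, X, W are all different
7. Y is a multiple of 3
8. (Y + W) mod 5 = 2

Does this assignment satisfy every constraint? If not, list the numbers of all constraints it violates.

The assignment fails constraint 4.

1. 5X + 5W = 5(7) + 5(-1) = 30  holds
2. X = 7 ≠ 10, but W = -1 = -1 (second disjunct)  holds
3. V - Y = -10 - 3 = -13  holds
4. 3Y + 3V = 3(3) + 3(-10) = -21, not -22  fails
5. X + W = 7 + (-1) = 6  holds
6. values 3, -10, 7, -1 are pairwise distinct  holds
7. 3 / 3 = 1, so 3 divides 3  holds
8. Y + W = 2; 2 mod 5 = 2  holds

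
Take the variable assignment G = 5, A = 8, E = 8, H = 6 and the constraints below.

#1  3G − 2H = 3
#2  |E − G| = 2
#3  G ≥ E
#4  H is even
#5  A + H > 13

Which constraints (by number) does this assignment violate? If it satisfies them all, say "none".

#1 3G − 2H = 3(5) − 2(6) = 3  yes
#2 |8 − 5| = 3, not 2  no
#3 G = 5, E = 8; 5 < 8 (want ≥)  no
#4 H = 6 is even  yes
#5 A + H = 8 + 6 = 14; 14 > 13  yes

Constraints 2, 3 do not hold.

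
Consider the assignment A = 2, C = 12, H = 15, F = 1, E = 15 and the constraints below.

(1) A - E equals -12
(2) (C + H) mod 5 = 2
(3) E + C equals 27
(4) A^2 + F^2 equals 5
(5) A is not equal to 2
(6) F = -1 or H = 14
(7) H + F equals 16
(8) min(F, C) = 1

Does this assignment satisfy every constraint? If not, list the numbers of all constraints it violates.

Constraints 1, 5, 6 are violated.

(1) A - E = 2 - 15 = -13, not -12 — does not hold.
(2) C + H = 27; 27 mod 5 = 2 — holds.
(3) E + C = 15 + 12 = 27 — holds.
(4) A^2 + F^2 = 2^2 + 1^2 = 4 + 1 = 5 — holds.
(5) A = 2, but 2 is required to differ — does not hold.
(6) F = 1 ≠ -1 and H = 15 ≠ 14; both disjuncts false — does not hold.
(7) H + F = 15 + 1 = 16 — holds.
(8) min(1, 12) = 1 — holds.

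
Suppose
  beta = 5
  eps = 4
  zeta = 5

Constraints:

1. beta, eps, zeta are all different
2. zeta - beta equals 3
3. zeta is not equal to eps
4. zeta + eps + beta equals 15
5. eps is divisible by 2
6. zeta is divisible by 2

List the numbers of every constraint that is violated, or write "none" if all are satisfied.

1. beta = zeta = 5, not all different — does not hold.
2. zeta - beta = 5 - 5 = 0, not 3 — does not hold.
3. zeta = 5, eps = 4; distinct — holds.
4. zeta + eps + beta = 5 + 4 + 5 = 14, not 15 — does not hold.
5. 4 / 2 = 2, so 2 divides 4 — holds.
6. 5 = 2*2 + 1, so 2 does not divide 5 — does not hold.

Constraints 1, 2, 4, and 6 do not hold.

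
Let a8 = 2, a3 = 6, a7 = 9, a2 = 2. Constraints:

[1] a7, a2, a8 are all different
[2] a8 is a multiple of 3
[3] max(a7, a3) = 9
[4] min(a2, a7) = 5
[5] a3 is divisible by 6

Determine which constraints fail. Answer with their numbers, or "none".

The assignment fails constraints 1, 2, 4.

[1] a2 = a8 = 2, not all different — fails.
[2] 2 = 3×0 + 2, so 3 does not divide 2 — fails.
[3] max(9, 6) = 9 — holds.
[4] min(2, 9) = 2, not 5 — fails.
[5] 6 / 6 = 1, so 6 divides 6 — holds.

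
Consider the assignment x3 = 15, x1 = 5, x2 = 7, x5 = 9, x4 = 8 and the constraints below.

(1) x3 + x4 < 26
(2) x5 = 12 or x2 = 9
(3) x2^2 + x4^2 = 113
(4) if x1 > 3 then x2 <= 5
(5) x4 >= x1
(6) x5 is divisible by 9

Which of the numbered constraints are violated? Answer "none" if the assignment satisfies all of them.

Constraints 2, 4 are violated.

(1) x3 + x4 = 15 + 8 = 23; 23 < 26 — holds.
(2) x5 = 9 ≠ 12 and x2 = 7 ≠ 9; both disjuncts false — fails.
(3) x2^2 + x4^2 = 7^2 + 8^2 = 49 + 64 = 113 — holds.
(4) x1 = 5 > 3, so we need x2 ≤ 5; but x2 = 7 > 5 — fails.
(5) x4 = 8, x1 = 5; 8 ≥ 5 — holds.
(6) 9 / 9 = 1, so 9 divides 9 — holds.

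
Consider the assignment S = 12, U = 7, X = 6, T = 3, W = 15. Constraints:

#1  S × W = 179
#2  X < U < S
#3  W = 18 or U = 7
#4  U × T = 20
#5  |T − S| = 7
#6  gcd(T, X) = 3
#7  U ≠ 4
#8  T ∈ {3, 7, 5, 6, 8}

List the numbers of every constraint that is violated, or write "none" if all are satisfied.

Constraints 1, 4, 5 are violated.

#1 S × W = 12 × 15 = 180, not 179  FAIL
#2 values 6 < 7 < 12  OK
#3 W = 15 ≠ 18, but U = 7 = 7 (second disjunct)  OK
#4 U × T = 7 × 3 = 21, not 20  FAIL
#5 |3 − 12| = 9, not 7  FAIL
#6 gcd(3, 6) = 3  OK
#7 U = 7, and 7 ≠ 4  OK
#8 T = 3 is in {3, 7, 5, 6, 8}  OK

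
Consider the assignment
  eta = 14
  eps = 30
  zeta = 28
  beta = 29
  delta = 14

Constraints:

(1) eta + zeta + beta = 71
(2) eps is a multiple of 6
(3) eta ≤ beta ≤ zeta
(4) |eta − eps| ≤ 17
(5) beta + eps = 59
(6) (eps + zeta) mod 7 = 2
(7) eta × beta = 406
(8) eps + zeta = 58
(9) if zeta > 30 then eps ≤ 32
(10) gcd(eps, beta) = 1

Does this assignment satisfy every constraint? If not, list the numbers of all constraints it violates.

(1) eta + zeta + beta = 14 + 28 + 29 = 71 — satisfied.
(2) 30 / 6 = 5, so 6 divides 30 — satisfied.
(3) values 14, 29, 28; beta = 29 is not ≤ zeta = 28 — violated.
(4) |14 − 30| = 16; 16 ≤ 17 — satisfied.
(5) beta + eps = 29 + 30 = 59 — satisfied.
(6) eps + zeta = 58; 58 mod 7 = 2 — satisfied.
(7) eta × beta = 14 × 29 = 406 — satisfied.
(8) eps + zeta = 30 + 28 = 58 — satisfied.
(9) zeta = 28, not > 30; antecedent false, conditional vacuously true — satisfied.
(10) gcd(30, 29) = 1 — satisfied.

Violated: 3.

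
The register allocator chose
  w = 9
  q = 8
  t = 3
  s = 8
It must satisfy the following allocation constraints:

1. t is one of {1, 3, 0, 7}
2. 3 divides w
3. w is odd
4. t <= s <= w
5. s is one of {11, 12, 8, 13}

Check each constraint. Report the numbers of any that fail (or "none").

None — every constraint holds.

1. t = 3 is in {1, 3, 0, 7} — satisfied.
2. 9 / 3 = 3, so 3 divides 9 — satisfied.
3. w = 9 is odd — satisfied.
4. values 3 <= 8 <= 9 — satisfied.
5. s = 8 is in {11, 12, 8, 13} — satisfied.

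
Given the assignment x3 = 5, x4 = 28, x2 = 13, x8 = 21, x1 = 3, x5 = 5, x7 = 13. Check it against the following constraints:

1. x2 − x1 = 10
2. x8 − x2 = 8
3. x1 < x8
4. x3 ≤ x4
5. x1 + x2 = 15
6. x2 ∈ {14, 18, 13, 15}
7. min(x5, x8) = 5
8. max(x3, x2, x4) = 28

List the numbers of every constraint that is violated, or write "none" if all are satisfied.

1. x2 − x1 = 13 − 3 = 10 — holds.
2. x8 − x2 = 21 − 13 = 8 — holds.
3. x1 = 3, x8 = 21; 3 < 21 — holds.
4. x3 = 5, x4 = 28; 5 ≤ 28 — holds.
5. x1 + x2 = 3 + 13 = 16, not 15 — does not hold.
6. x2 = 13 is in {14, 18, 13, 15} — holds.
7. min(5, 21) = 5 — holds.
8. max(5, 13, 28) = 28 — holds.

Constraint 5 is violated.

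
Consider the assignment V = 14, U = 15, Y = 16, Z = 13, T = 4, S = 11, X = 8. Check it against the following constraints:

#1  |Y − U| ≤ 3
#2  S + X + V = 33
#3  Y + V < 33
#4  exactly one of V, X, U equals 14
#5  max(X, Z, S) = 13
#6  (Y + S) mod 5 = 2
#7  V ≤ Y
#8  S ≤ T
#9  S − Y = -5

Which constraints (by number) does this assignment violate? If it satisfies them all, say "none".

#1 |16 − 15| = 1; 1 ≤ 3 — holds.
#2 S + X + V = 11 + 8 + 14 = 33 — holds.
#3 Y + V = 16 + 14 = 30; 30 < 33 — holds.
#4 V=14, X=8, U=15; 1 of them equals 14 — holds.
#5 max(8, 13, 11) = 13 — holds.
#6 Y + S = 27; 27 mod 5 = 2 — holds.
#7 V = 14, Y = 16; 14 ≤ 16 — holds.
#8 S = 11, T = 4; 11 > 4 (want ≤) — fails.
#9 S − Y = 11 − 16 = -5 — holds.

The assignment fails constraint 8.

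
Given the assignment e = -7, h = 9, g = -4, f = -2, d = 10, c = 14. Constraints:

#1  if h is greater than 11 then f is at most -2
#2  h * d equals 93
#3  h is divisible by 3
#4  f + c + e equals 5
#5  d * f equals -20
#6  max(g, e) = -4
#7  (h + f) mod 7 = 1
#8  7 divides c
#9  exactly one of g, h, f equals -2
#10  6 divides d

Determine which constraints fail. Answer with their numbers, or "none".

#1 h = 9, not > 11; antecedent false, conditional vacuously true — satisfied.
#2 h * d = 9 * 10 = 90, not 93 — violated.
#3 9 / 3 = 3, so 3 divides 9 — satisfied.
#4 f + c + e = -2 + 14 + (-7) = 5 — satisfied.
#5 d * f = 10 * (-2) = -20 — satisfied.
#6 max(-4, -7) = -4 — satisfied.
#7 h + f = 7; 7 mod 7 = 0, not 1 — violated.
#8 14 / 7 = 2, so 7 divides 14 — satisfied.
#9 g=-4, h=9, f=-2; 1 of them equals -2 — satisfied.
#10 10 = 6*1 + 4, so 6 does not divide 10 — violated.

The assignment fails constraints 2, 7, and 10.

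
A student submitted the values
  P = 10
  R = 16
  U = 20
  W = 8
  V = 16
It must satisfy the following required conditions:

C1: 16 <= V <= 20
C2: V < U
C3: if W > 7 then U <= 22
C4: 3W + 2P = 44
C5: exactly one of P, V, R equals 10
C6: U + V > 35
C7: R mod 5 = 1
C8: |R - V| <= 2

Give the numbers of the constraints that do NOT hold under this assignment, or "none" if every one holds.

No violations.

C1: V = 16 lies in [16, 20] — OK.
C2: V = 16, U = 20; 16 < 20 — OK.
C3: W = 8 > 7, so we need U ≤ 22; U = 20 ≤ 22 — OK.
C4: 3W + 2P = 3(8) + 2(10) = 44 — OK.
C5: P=10, V=16, R=16; 1 of them equals 10 — OK.
C6: U + V = 20 + 16 = 36; 36 > 35 — OK.
C7: 16 mod 5 = 1 — OK.
C8: |16 - 16| = 0; 0 ≤ 2 — OK.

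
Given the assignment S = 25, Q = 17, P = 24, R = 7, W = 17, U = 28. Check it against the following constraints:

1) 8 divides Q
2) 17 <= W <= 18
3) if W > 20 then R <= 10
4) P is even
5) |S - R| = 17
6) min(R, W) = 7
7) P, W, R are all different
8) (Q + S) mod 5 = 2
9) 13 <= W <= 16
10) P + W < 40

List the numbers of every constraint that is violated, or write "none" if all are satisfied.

No — constraints 1, 5, 9, and 10 are not satisfied.

1) 17 = 8*2 + 1, so 8 does not divide 17 — violated.
2) W = 17 lies in [17, 18] — OK.
3) W = 17, not > 20; antecedent false, conditional vacuously true — OK.
4) P = 24 is even — OK.
5) |25 - 7| = 18, not 17 — violated.
6) min(7, 17) = 7 — OK.
7) values 24, 17, 7 are pairwise distinct — OK.
8) Q + S = 42; 42 mod 5 = 2 — OK.
9) W = 17 is outside [13, 16] — violated.
10) P + W = 24 + 17 = 41; 41 ≥ 40, bound 40 not met — violated.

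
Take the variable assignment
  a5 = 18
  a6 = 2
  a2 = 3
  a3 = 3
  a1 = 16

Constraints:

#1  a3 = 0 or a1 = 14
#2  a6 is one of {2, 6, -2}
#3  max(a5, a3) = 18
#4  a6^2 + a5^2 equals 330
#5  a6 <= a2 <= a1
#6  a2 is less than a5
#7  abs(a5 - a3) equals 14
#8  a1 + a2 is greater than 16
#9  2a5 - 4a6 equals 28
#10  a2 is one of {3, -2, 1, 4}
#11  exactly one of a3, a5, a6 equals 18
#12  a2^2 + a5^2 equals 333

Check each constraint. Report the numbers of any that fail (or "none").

Constraints 1, 4, and 7 are violated.

#1 a3 = 3 ≠ 0 and a1 = 16 ≠ 14; both disjuncts false — violated.
#2 a6 = 2 is in {2, 6, -2} — OK.
#3 max(18, 3) = 18 — OK.
#4 a6^2 + a5^2 = 2^2 + 18^2 = 4 + 324 = 328, not 330 — violated.
#5 values 2 <= 3 <= 16 — OK.
#6 a2 = 3, a5 = 18; 3 < 18 — OK.
#7 abs(18 - 3) = 15, not 14 — violated.
#8 a1 + a2 = 16 + 3 = 19; 19 > 16 — OK.
#9 2a5 - 4a6 = 2(18) - 4(2) = 28 — OK.
#10 a2 = 3 is in {3, -2, 1, 4} — OK.
#11 a3=3, a5=18, a6=2; 1 of them equals 18 — OK.
#12 a2^2 + a5^2 = 3^2 + 18^2 = 9 + 324 = 333 — OK.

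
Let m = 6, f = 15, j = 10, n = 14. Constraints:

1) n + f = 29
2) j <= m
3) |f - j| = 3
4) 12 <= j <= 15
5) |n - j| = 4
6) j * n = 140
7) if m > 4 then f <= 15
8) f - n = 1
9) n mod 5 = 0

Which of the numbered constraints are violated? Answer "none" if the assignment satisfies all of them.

Violated: 2, 3, 4, and 9.

1) n + f = 14 + 15 = 29 — holds.
2) j = 10, m = 6; 10 > 6 (want ≤) — does not hold.
3) |15 - 10| = 5, not 3 — does not hold.
4) j = 10 is outside [12, 15] — does not hold.
5) |14 - 10| = 4 — holds.
6) j * n = 10 * 14 = 140 — holds.
7) m = 6 > 4, so we need f ≤ 15; f = 15 ≤ 15 — holds.
8) f - n = 15 - 14 = 1 — holds.
9) 14 mod 5 = 4, not 0 — does not hold.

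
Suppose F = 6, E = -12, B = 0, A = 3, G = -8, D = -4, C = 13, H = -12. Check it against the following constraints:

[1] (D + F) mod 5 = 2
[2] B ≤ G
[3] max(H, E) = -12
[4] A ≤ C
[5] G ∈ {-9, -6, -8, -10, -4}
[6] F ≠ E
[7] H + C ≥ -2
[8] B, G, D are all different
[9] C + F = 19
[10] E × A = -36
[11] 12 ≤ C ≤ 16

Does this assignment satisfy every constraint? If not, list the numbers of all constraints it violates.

[1] D + F = 2; 2 mod 5 = 2 — holds.
[2] B = 0, G = -8; 0 > -8 (want ≤) — does not hold.
[3] max(-12, -12) = -12 — holds.
[4] A = 3, C = 13; 3 ≤ 13 — holds.
[5] G = -8 is in {-9, -6, -8, -10, -4} — holds.
[6] F = 6, E = -12; distinct — holds.
[7] H + C = -12 + 13 = 1; 1 ≥ -2 — holds.
[8] values 0, -8, -4 are pairwise distinct — holds.
[9] C + F = 13 + 6 = 19 — holds.
[10] E × A = -12 × 3 = -36 — holds.
[11] C = 13 lies in [12, 16] — holds.

The assignment fails constraint 2.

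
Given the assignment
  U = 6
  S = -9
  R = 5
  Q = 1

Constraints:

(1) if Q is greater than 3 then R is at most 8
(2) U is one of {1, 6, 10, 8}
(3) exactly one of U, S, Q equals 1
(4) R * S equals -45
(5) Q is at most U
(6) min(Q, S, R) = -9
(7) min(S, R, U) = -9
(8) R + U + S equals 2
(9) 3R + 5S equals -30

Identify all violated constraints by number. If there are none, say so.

The assignment satisfies every constraint.

(1) Q = 1, not > 3; antecedent false, conditional vacuously true — OK.
(2) U = 6 is in {1, 6, 10, 8} — OK.
(3) U=6, S=-9, Q=1; 1 of them equals 1 — OK.
(4) R * S = 5 * (-9) = -45 — OK.
(5) Q = 1, U = 6; 1 ≤ 6 — OK.
(6) min(1, -9, 5) = -9 — OK.
(7) min(-9, 5, 6) = -9 — OK.
(8) R + U + S = 5 + 6 + (-9) = 2 — OK.
(9) 3R + 5S = 3(5) + 5(-9) = -30 — OK.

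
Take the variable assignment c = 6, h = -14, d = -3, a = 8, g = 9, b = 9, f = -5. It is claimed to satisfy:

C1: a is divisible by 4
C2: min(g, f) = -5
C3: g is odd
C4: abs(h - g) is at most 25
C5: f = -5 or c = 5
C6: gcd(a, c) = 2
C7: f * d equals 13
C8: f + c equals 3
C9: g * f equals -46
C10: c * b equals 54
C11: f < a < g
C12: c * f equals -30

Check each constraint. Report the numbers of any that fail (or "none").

Violated: 7, 8, 9.

C1: 8 / 4 = 2, so 4 divides 8  ✓
C2: min(9, -5) = -5  ✓
C3: g = 9 is odd  ✓
C4: abs(-14 - 9) = 23; 23 ≤ 25  ✓
C5: f = -5 = -5 (first disjunct)  ✓
C6: gcd(8, 6) = 2  ✓
C7: f * d = -5 * (-3) = 15, not 13  ✗
C8: f + c = -5 + 6 = 1, not 3  ✗
C9: g * f = 9 * (-5) = -45, not -46  ✗
C10: c * b = 6 * 9 = 54  ✓
C11: values -5 < 8 < 9  ✓
C12: c * f = 6 * (-5) = -30  ✓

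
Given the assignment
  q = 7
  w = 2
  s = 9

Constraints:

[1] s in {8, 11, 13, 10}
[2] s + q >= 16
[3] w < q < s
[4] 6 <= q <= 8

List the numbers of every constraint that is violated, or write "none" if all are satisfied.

[1] s = 9 is not in {8, 11, 13, 10} — fails.
[2] s + q = 9 + 7 = 16; 16 ≥ 16 — holds.
[3] values 2 < 7 < 9 — holds.
[4] q = 7 lies in [6, 8] — holds.

The assignment fails constraint 1.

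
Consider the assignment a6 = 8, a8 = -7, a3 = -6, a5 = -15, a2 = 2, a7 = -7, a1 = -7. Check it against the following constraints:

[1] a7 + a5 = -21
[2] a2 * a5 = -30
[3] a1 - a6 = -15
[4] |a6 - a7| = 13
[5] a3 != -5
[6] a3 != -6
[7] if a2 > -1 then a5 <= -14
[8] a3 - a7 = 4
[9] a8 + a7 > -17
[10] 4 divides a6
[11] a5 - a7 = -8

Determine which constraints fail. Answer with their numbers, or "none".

[1] a7 + a5 = -7 + (-15) = -22, not -21 — violated.
[2] a2 * a5 = 2 * (-15) = -30 — satisfied.
[3] a1 - a6 = -7 - 8 = -15 — satisfied.
[4] |8 - (-7)| = 15, not 13 — violated.
[5] a3 = -6, and -6 ≠ -5 — satisfied.
[6] a3 = -6, but -6 is required to differ — violated.
[7] a2 = 2 > -1, so we need a5 ≤ -14; a5 = -15 ≤ -14 — satisfied.
[8] a3 - a7 = -6 - (-7) = 1, not 4 — violated.
[9] a8 + a7 = -7 + (-7) = -14; -14 > -17 — satisfied.
[10] 8 / 4 = 2, so 4 divides 8 — satisfied.
[11] a5 - a7 = -15 - (-7) = -8 — satisfied.

No — constraints 1, 4, 6, and 8 are not satisfied.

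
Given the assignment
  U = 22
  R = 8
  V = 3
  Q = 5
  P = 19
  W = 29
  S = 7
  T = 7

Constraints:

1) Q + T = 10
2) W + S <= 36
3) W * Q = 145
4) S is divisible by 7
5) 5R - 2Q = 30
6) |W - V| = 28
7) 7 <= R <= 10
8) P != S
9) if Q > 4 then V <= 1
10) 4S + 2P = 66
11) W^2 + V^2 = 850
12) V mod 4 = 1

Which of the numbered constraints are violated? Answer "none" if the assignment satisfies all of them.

1) Q + T = 5 + 7 = 12, not 10  FAIL
2) W + S = 29 + 7 = 36; 36 ≤ 36  OK
3) W * Q = 29 * 5 = 145  OK
4) 7 / 7 = 1, so 7 divides 7  OK
5) 5R - 2Q = 5(8) - 2(5) = 30  OK
6) |29 - 3| = 26, not 28  FAIL
7) R = 8 lies in [7, 10]  OK
8) P = 19, S = 7; distinct  OK
9) Q = 5 > 4, so we need V ≤ 1; but V = 3 > 1  FAIL
10) 4S + 2P = 4(7) + 2(19) = 66  OK
11) W^2 + V^2 = 29^2 + 3^2 = 841 + 9 = 850  OK
12) 3 mod 4 = 3, not 1  FAIL

Violated: 1, 6, 9, and 12.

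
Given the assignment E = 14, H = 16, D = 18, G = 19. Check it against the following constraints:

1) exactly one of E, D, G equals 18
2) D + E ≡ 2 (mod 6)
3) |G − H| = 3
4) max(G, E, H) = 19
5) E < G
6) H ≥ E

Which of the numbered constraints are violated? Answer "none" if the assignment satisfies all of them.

Yes — all constraints hold.

1) E=14, D=18, G=19; 1 of them equals 18  ✔
2) D + E = 32; 32 mod 6 = 2  ✔
3) |19 − 16| = 3  ✔
4) max(19, 14, 16) = 19  ✔
5) E = 14, G = 19; 14 < 19  ✔
6) H = 16, E = 14; 16 ≥ 14  ✔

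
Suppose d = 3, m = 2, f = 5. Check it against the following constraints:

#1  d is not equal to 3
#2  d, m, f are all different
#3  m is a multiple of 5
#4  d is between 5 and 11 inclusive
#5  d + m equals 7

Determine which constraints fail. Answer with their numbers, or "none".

Violated: 1, 3, 4, and 5.

#1 d = 3, but 3 is required to differ — fails.
#2 values 3, 2, 5 are pairwise distinct — holds.
#3 2 = 5*0 + 2, so 5 does not divide 2 — fails.
#4 d = 3 is outside [5, 11] — fails.
#5 d + m = 3 + 2 = 5, not 7 — fails.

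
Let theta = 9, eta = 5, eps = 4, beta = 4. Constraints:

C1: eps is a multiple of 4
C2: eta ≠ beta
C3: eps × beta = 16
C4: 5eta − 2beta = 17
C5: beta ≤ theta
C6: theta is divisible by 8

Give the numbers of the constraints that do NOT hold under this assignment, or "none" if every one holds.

C1: 4 / 4 = 1, so 4 divides 4  OK
C2: eta = 5, beta = 4; distinct  OK
C3: eps × beta = 4 × 4 = 16  OK
C4: 5eta − 2beta = 5(5) − 2(4) = 17  OK
C5: beta = 4, theta = 9; 4 ≤ 9  OK
C6: 9 = 8×1 + 1, so 8 does not divide 9  FAIL

The assignment fails constraint 6.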